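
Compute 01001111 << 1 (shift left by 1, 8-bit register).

Original: 01001111 (decimal 79)
Shift left by 1 position
Append 1 zero on the right
Result: 10011110 (decimal 158)
Equivalent: 79 << 1 = 79 × 2^1 = 158



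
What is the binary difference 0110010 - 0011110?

Method 1 - Direct subtraction (column by column from the right: bit − bit − borrow-in; if negative, add 2 and borrow 1 from the next column):
borrow: 0111000
        0110010
-       0011110
---------------
        0010100

Method 2 - Add two's complement:
Two's complement of 0011110: invert → 1100001, add 1 → 1100010
  0110010
+ 1100010
---------
 10010100  (end carry out of the top bit = 1)
Discarding the end carry: 0010100
Decimal check:
  0110010 = 32 + 16 + 2 = 50
  0011110 = 16 + 8 + 4 + 2 = 30
  50 - 30 = 20, and 0010100 = 16 + 4 = 20 ✓



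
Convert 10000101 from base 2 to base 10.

Sum of powers of 2 for each 1-bit:
2^0 + 2^2 + 2^7
= 1 + 4 + 128
= 133



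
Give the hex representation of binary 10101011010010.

Group into 4-bit nibbles from right:
  0010 = 2
  1010 = A
  1101 = D
  0010 = 2
Result: 2AD2



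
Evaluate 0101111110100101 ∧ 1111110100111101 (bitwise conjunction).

AND: 1 only when both bits are 1
  0101111110100101
& 1111110100111101
------------------
  0101110100100101
Decimal: 24485 & 64829 = 23845



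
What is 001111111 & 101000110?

AND: 1 only when both bits are 1
  001111111
& 101000110
-----------
  001000110
Decimal: 127 & 326 = 70



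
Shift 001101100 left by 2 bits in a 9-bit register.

Original: 001101100 (decimal 108)
Shift left by 2 positions
Append 2 zeros on the right
Result: 110110000 (decimal 432)
Equivalent: 108 << 2 = 108 × 2^2 = 432



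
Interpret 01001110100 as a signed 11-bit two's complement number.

Binary: 01001110100
Sign bit: 0 (non-negative)
Read directly as an unsigned value:
01001110100 = 512 + 64 + 32 + 16 + 4 = 628
Value: 628



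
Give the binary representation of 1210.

Using repeated division by 2:
1210 ÷ 2 = 605 remainder 0
605 ÷ 2 = 302 remainder 1
302 ÷ 2 = 151 remainder 0
151 ÷ 2 = 75 remainder 1
75 ÷ 2 = 37 remainder 1
37 ÷ 2 = 18 remainder 1
18 ÷ 2 = 9 remainder 0
9 ÷ 2 = 4 remainder 1
4 ÷ 2 = 2 remainder 0
2 ÷ 2 = 1 remainder 0
1 ÷ 2 = 0 remainder 1
Reading remainders bottom to top: 10010111010



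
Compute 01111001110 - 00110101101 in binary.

Method 1 - Direct subtraction (column by column from the right: bit − bit − borrow-in; if negative, add 2 and borrow 1 from the next column):
borrow: 00001000010
        01111001110
-       00110101101
-------------------
        01000100001

Method 2 - Add two's complement:
Two's complement of 00110101101: invert → 11001010010, add 1 → 11001010011
  01111001110
+ 11001010011
-------------
 101000100001  (end carry out of the top bit = 1)
Discarding the end carry: 01000100001
Decimal check:
  01111001110 = 512 + 256 + 128 + 64 + 8 + 4 + 2 = 974
  00110101101 = 256 + 128 + 32 + 8 + 4 + 1 = 429
  974 - 429 = 545, and 01000100001 = 512 + 32 + 1 = 545 ✓



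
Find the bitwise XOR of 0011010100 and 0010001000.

XOR: 1 when bits differ
  0011010100
^ 0010001000
------------
  0001011100
Decimal: 212 ^ 136 = 92



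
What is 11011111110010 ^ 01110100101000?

XOR: 1 when bits differ
  11011111110010
^ 01110100101000
----------------
  10101011011010
Decimal: 14322 ^ 7464 = 10970



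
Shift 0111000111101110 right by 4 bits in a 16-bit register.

Original: 0111000111101110 (decimal 29166)
Shift right by 4 positions
Drop the 4 low bits; fill with zeros on the left
Result: 0000011100011110 (decimal 1822)
Equivalent: 29166 >> 4 = 29166 ÷ 2^4 = 1822



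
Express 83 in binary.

Using repeated division by 2:
83 ÷ 2 = 41 remainder 1
41 ÷ 2 = 20 remainder 1
20 ÷ 2 = 10 remainder 0
10 ÷ 2 = 5 remainder 0
5 ÷ 2 = 2 remainder 1
2 ÷ 2 = 1 remainder 0
1 ÷ 2 = 0 remainder 1
Reading remainders bottom to top: 1010011



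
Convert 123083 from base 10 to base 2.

Using repeated division by 2:
123083 ÷ 2 = 61541 remainder 1
61541 ÷ 2 = 30770 remainder 1
30770 ÷ 2 = 15385 remainder 0
15385 ÷ 2 = 7692 remainder 1
7692 ÷ 2 = 3846 remainder 0
3846 ÷ 2 = 1923 remainder 0
1923 ÷ 2 = 961 remainder 1
961 ÷ 2 = 480 remainder 1
480 ÷ 2 = 240 remainder 0
240 ÷ 2 = 120 remainder 0
120 ÷ 2 = 60 remainder 0
60 ÷ 2 = 30 remainder 0
30 ÷ 2 = 15 remainder 0
15 ÷ 2 = 7 remainder 1
7 ÷ 2 = 3 remainder 1
3 ÷ 2 = 1 remainder 1
1 ÷ 2 = 0 remainder 1
Reading remainders bottom to top: 11110000011001011



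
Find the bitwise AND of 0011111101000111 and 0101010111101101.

AND: 1 only when both bits are 1
  0011111101000111
& 0101010111101101
------------------
  0001010101000101
Decimal: 16199 & 21997 = 5445



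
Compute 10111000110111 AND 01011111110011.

AND: 1 only when both bits are 1
  10111000110111
& 01011111110011
----------------
  00011000110011
Decimal: 11831 & 6131 = 1587



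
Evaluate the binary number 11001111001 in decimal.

Sum of powers of 2 for each 1-bit:
2^0 + 2^3 + 2^4 + 2^5 + 2^6 + 2^9 + 2^10
= 1 + 8 + 16 + 32 + 64 + 512 + 1024
= 1657



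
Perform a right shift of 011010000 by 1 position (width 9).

Original: 011010000 (decimal 208)
Shift right by 1 position
Drop the 1 low bit; fill with zero on the left
Result: 001101000 (decimal 104)
Equivalent: 208 >> 1 = 208 ÷ 2^1 = 104



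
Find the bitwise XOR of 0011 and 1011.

XOR: 1 when bits differ
  0011
^ 1011
------
  1000
Decimal: 3 ^ 11 = 8



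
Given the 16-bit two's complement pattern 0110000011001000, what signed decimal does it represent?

Binary: 0110000011001000
Sign bit: 0 (non-negative)
Read directly as an unsigned value:
0110000011001000 = 16384 + 8192 + 128 + 64 + 8 = 24776
Value: 24776



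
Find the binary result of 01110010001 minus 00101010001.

Method 1 - Direct subtraction (column by column from the right: bit − bit − borrow-in; if negative, add 2 and borrow 1 from the next column):
borrow: 00010000000
        01110010001
-       00101010001
-------------------
        01001000000

Method 2 - Add two's complement:
Two's complement of 00101010001: invert → 11010101110, add 1 → 11010101111
  01110010001
+ 11010101111
-------------
 101001000000  (end carry out of the top bit = 1)
Discarding the end carry: 01001000000
Decimal check:
  01110010001 = 512 + 256 + 128 + 16 + 1 = 913
  00101010001 = 256 + 64 + 16 + 1 = 337
  913 - 337 = 576, and 01001000000 = 512 + 64 = 576 ✓



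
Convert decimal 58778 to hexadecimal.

Using repeated division by 16 (digits 10–15 are A–F):
58778 ÷ 16 = 3673 remainder 10 (A)
3673 ÷ 16 = 229 remainder 9
229 ÷ 16 = 14 remainder 5
14 ÷ 16 = 0 remainder 14 (E)
Reading remainders bottom to top: E59A



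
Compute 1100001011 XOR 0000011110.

XOR: 1 when bits differ
  1100001011
^ 0000011110
------------
  1100010101
Decimal: 779 ^ 30 = 789



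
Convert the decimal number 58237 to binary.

Using repeated division by 2:
58237 ÷ 2 = 29118 remainder 1
29118 ÷ 2 = 14559 remainder 0
14559 ÷ 2 = 7279 remainder 1
7279 ÷ 2 = 3639 remainder 1
3639 ÷ 2 = 1819 remainder 1
1819 ÷ 2 = 909 remainder 1
909 ÷ 2 = 454 remainder 1
454 ÷ 2 = 227 remainder 0
227 ÷ 2 = 113 remainder 1
113 ÷ 2 = 56 remainder 1
56 ÷ 2 = 28 remainder 0
28 ÷ 2 = 14 remainder 0
14 ÷ 2 = 7 remainder 0
7 ÷ 2 = 3 remainder 1
3 ÷ 2 = 1 remainder 1
1 ÷ 2 = 0 remainder 1
Reading remainders bottom to top: 1110001101111101



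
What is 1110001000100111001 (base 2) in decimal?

Sum of powers of 2 for each 1-bit:
2^0 + 2^3 + 2^4 + 2^5 + 2^8 + 2^12 + 2^16 + 2^17 + 2^18
= 1 + 8 + 16 + 32 + 256 + 4096 + 65536 + 131072 + 262144
= 463161



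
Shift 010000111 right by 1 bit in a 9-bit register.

Original: 010000111 (decimal 135)
Shift right by 1 position
Drop the 1 low bit; fill with zero on the left
Result: 001000011 (decimal 67)
Equivalent: 135 >> 1 = 135 ÷ 2^1 = 67



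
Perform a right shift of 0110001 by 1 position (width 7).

Original: 0110001 (decimal 49)
Shift right by 1 position
Drop the 1 low bit; fill with zero on the left
Result: 0011000 (decimal 24)
Equivalent: 49 >> 1 = 49 ÷ 2^1 = 24



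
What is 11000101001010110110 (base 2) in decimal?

Sum of powers of 2 for each 1-bit:
2^1 + 2^2 + 2^4 + 2^5 + 2^7 + 2^9 + 2^12 + 2^14 + 2^18 + 2^19
= 2 + 4 + 16 + 32 + 128 + 512 + 4096 + 16384 + 262144 + 524288
= 807606



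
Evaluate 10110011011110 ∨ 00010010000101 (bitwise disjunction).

OR: 1 when either bit is 1
  10110011011110
| 00010010000101
----------------
  10110011011111
Decimal: 11486 | 1157 = 11487



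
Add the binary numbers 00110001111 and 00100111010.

Add column by column from the right: bit + bit + carry-in; write the sum mod 2, carry 1 when the sum is 2 or 3.
carry:  01001111100
        00110001111
+       00100111010
-------------------
       001011001001
(the carry out of the leftmost column, 0, becomes the leading bit)
Decimal check:
  00110001111 = 256 + 128 + 8 + 4 + 2 + 1 = 399
  00100111010 = 256 + 32 + 16 + 8 + 2 = 314
  399 + 314 = 713, and 001011001001 = 512 + 128 + 64 + 8 + 1 = 713 ✓



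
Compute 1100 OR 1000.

OR: 1 when either bit is 1
  1100
| 1000
------
  1100
Decimal: 12 | 8 = 12



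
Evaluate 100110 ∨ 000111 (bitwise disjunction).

OR: 1 when either bit is 1
  100110
| 000111
--------
  100111
Decimal: 38 | 7 = 39



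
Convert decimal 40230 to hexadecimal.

Using repeated division by 16 (digits 10–15 are A–F):
40230 ÷ 16 = 2514 remainder 6
2514 ÷ 16 = 157 remainder 2
157 ÷ 16 = 9 remainder 13 (D)
9 ÷ 16 = 0 remainder 9
Reading remainders bottom to top: 9D26



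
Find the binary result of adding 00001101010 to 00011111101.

Add column by column from the right: bit + bit + carry-in; write the sum mod 2, carry 1 when the sum is 2 or 3.
carry:  00111110000
        00001101010
+       00011111101
-------------------
       000101100111
(the carry out of the leftmost column, 0, becomes the leading bit)
Decimal check:
  00001101010 = 64 + 32 + 8 + 2 = 106
  00011111101 = 128 + 64 + 32 + 16 + 8 + 4 + 1 = 253
  106 + 253 = 359, and 000101100111 = 256 + 64 + 32 + 4 + 2 + 1 = 359 ✓



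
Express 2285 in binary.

Using repeated division by 2:
2285 ÷ 2 = 1142 remainder 1
1142 ÷ 2 = 571 remainder 0
571 ÷ 2 = 285 remainder 1
285 ÷ 2 = 142 remainder 1
142 ÷ 2 = 71 remainder 0
71 ÷ 2 = 35 remainder 1
35 ÷ 2 = 17 remainder 1
17 ÷ 2 = 8 remainder 1
8 ÷ 2 = 4 remainder 0
4 ÷ 2 = 2 remainder 0
2 ÷ 2 = 1 remainder 0
1 ÷ 2 = 0 remainder 1
Reading remainders bottom to top: 100011101101



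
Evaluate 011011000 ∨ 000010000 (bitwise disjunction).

OR: 1 when either bit is 1
  011011000
| 000010000
-----------
  011011000
Decimal: 216 | 16 = 216



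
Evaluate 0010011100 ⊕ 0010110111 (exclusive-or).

XOR: 1 when bits differ
  0010011100
^ 0010110111
------------
  0000101011
Decimal: 156 ^ 183 = 43



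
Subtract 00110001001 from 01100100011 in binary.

Method 1 - Direct subtraction (column by column from the right: bit − bit − borrow-in; if negative, add 2 and borrow 1 from the next column):
borrow: 01100110000
        01100100011
-       00110001001
-------------------
        00110011010

Method 2 - Add two's complement:
Two's complement of 00110001001: invert → 11001110110, add 1 → 11001110111
  01100100011
+ 11001110111
-------------
 100110011010  (end carry out of the top bit = 1)
Discarding the end carry: 00110011010
Decimal check:
  01100100011 = 512 + 256 + 32 + 2 + 1 = 803
  00110001001 = 256 + 128 + 8 + 1 = 393
  803 - 393 = 410, and 00110011010 = 256 + 128 + 16 + 8 + 2 = 410 ✓



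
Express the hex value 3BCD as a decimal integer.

Expand by place value (powers of 16):
Digit values: B = 11, C = 12, D = 13
3BCD = 3 × 16^3 + 11 × 16^2 + 12 × 16^1 + 13 × 16^0
= 3 × 4096 + 11 × 256 + 12 × 16 + 13 × 1
= 12288 + 2816 + 192 + 13
= 15309



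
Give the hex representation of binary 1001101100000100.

Group into 4-bit nibbles from right:
  1001 = 9
  1011 = B
  0000 = 0
  0100 = 4
Result: 9B04



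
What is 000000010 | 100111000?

OR: 1 when either bit is 1
  000000010
| 100111000
-----------
  100111010
Decimal: 2 | 312 = 314



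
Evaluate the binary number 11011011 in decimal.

Sum of powers of 2 for each 1-bit:
2^0 + 2^1 + 2^3 + 2^4 + 2^6 + 2^7
= 1 + 2 + 8 + 16 + 64 + 128
= 219



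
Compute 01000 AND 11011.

AND: 1 only when both bits are 1
  01000
& 11011
-------
  01000
Decimal: 8 & 27 = 8



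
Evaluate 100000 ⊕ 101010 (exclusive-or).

XOR: 1 when bits differ
  100000
^ 101010
--------
  001010
Decimal: 32 ^ 42 = 10



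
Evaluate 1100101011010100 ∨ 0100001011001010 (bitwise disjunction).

OR: 1 when either bit is 1
  1100101011010100
| 0100001011001010
------------------
  1100101011011110
Decimal: 51924 | 17098 = 51934



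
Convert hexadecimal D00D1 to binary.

Convert each hex digit to 4 bits:
  D = 1101
  0 = 0000
  0 = 0000
  D = 1101
  1 = 0001
Concatenate: 11010000000011010001



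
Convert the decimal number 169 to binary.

Using repeated division by 2:
169 ÷ 2 = 84 remainder 1
84 ÷ 2 = 42 remainder 0
42 ÷ 2 = 21 remainder 0
21 ÷ 2 = 10 remainder 1
10 ÷ 2 = 5 remainder 0
5 ÷ 2 = 2 remainder 1
2 ÷ 2 = 1 remainder 0
1 ÷ 2 = 0 remainder 1
Reading remainders bottom to top: 10101001



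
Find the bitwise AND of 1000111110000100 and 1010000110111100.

AND: 1 only when both bits are 1
  1000111110000100
& 1010000110111100
------------------
  1000000110000100
Decimal: 36740 & 41404 = 33156



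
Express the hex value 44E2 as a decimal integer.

Expand by place value (powers of 16):
Digit values: E = 14
44E2 = 4 × 16^3 + 4 × 16^2 + 14 × 16^1 + 2 × 16^0
= 4 × 4096 + 4 × 256 + 14 × 16 + 2 × 1
= 16384 + 1024 + 224 + 2
= 17634



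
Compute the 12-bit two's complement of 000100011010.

Original: 000100011010
Step 1 - Invert all bits: 111011100101
Step 2 - Add 1: 111011100110
Verification: 000100011010 + 111011100110 = 1000000000000; discarding the end carry (carry out of the top bit) leaves the 12-bit value 000000000000, as required for x + (-x)



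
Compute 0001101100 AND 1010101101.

AND: 1 only when both bits are 1
  0001101100
& 1010101101
------------
  0000101100
Decimal: 108 & 685 = 44



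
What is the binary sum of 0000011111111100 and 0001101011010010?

Add column by column from the right: bit + bit + carry-in; write the sum mod 2, carry 1 when the sum is 2 or 3.
carry:  0011111111100000
        0000011111111100
+       0001101011010010
------------------------
       00010001011001110
(the carry out of the leftmost column, 0, becomes the leading bit)
Decimal check:
  0000011111111100 = 1024 + 512 + 256 + 128 + 64 + 32 + 16 + 8 + 4 = 2044
  0001101011010010 = 4096 + 2048 + 512 + 128 + 64 + 16 + 2 = 6866
  2044 + 6866 = 8910, and 00010001011001110 = 8192 + 512 + 128 + 64 + 8 + 4 + 2 = 8910 ✓



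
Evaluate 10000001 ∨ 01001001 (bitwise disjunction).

OR: 1 when either bit is 1
  10000001
| 01001001
----------
  11001001
Decimal: 129 | 73 = 201



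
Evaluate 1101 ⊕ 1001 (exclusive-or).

XOR: 1 when bits differ
  1101
^ 1001
------
  0100
Decimal: 13 ^ 9 = 4



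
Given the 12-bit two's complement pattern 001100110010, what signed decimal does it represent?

Binary: 001100110010
Sign bit: 0 (non-negative)
Read directly as an unsigned value:
001100110010 = 512 + 256 + 32 + 16 + 2 = 818
Value: 818



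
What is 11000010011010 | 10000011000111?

OR: 1 when either bit is 1
  11000010011010
| 10000011000111
----------------
  11000011011111
Decimal: 12442 | 8391 = 12511



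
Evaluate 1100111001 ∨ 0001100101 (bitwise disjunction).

OR: 1 when either bit is 1
  1100111001
| 0001100101
------------
  1101111101
Decimal: 825 | 101 = 893



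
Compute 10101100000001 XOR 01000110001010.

XOR: 1 when bits differ
  10101100000001
^ 01000110001010
----------------
  11101010001011
Decimal: 11009 ^ 4490 = 14987



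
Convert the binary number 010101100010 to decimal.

Sum of powers of 2 for each 1-bit:
2^1 + 2^5 + 2^6 + 2^8 + 2^10
= 2 + 32 + 64 + 256 + 1024
= 1378



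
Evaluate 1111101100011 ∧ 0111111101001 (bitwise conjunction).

AND: 1 only when both bits are 1
  1111101100011
& 0111111101001
---------------
  0111101100001
Decimal: 8035 & 4073 = 3937



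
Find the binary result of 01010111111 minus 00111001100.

Method 1 - Direct subtraction (column by column from the right: bit − bit − borrow-in; if negative, add 2 and borrow 1 from the next column):
borrow: 01110000000
        01010111111
-       00111001100
-------------------
        00011110011

Method 2 - Add two's complement:
Two's complement of 00111001100: invert → 11000110011, add 1 → 11000110100
  01010111111
+ 11000110100
-------------
 100011110011  (end carry out of the top bit = 1)
Discarding the end carry: 00011110011
Decimal check:
  01010111111 = 512 + 128 + 32 + 16 + 8 + 4 + 2 + 1 = 703
  00111001100 = 256 + 128 + 64 + 8 + 4 = 460
  703 - 460 = 243, and 00011110011 = 128 + 64 + 32 + 16 + 2 + 1 = 243 ✓



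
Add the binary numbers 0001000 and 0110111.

Add column by column from the right: bit + bit + carry-in; write the sum mod 2, carry 1 when the sum is 2 or 3.
carry:  0000000
        0001000
+       0110111
---------------
       00111111
(the carry out of the leftmost column, 0, becomes the leading bit)
Decimal check:
  0001000 = 8
  0110111 = 32 + 16 + 4 + 2 + 1 = 55
  8 + 55 = 63, and 00111111 = 32 + 16 + 8 + 4 + 2 + 1 = 63 ✓



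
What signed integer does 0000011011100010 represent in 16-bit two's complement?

Binary: 0000011011100010
Sign bit: 0 (non-negative)
Read directly as an unsigned value:
0000011011100010 = 1024 + 512 + 128 + 64 + 32 + 2 = 1762
Value: 1762



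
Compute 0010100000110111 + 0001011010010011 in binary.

Add column by column from the right: bit + bit + carry-in; write the sum mod 2, carry 1 when the sum is 2 or 3.
carry:  0000000001101110
        0010100000110111
+       0001011010010011
------------------------
       00011111011001010
(the carry out of the leftmost column, 0, becomes the leading bit)
Decimal check:
  0010100000110111 = 8192 + 2048 + 32 + 16 + 4 + 2 + 1 = 10295
  0001011010010011 = 4096 + 1024 + 512 + 128 + 16 + 2 + 1 = 5779
  10295 + 5779 = 16074, and 00011111011001010 = 8192 + 4096 + 2048 + 1024 + 512 + 128 + 64 + 8 + 2 = 16074 ✓



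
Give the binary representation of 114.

Using repeated division by 2:
114 ÷ 2 = 57 remainder 0
57 ÷ 2 = 28 remainder 1
28 ÷ 2 = 14 remainder 0
14 ÷ 2 = 7 remainder 0
7 ÷ 2 = 3 remainder 1
3 ÷ 2 = 1 remainder 1
1 ÷ 2 = 0 remainder 1
Reading remainders bottom to top: 1110010



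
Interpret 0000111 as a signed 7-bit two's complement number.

Binary: 0000111
Sign bit: 0 (non-negative)
Read directly as an unsigned value:
0000111 = 4 + 2 + 1 = 7
Value: 7



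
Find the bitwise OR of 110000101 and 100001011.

OR: 1 when either bit is 1
  110000101
| 100001011
-----------
  110001111
Decimal: 389 | 267 = 399



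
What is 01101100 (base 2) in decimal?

Sum of powers of 2 for each 1-bit:
2^2 + 2^3 + 2^5 + 2^6
= 4 + 8 + 32 + 64
= 108



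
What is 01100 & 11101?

AND: 1 only when both bits are 1
  01100
& 11101
-------
  01100
Decimal: 12 & 29 = 12



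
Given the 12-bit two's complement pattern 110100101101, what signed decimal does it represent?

Binary: 110100101101
Sign bit: 1 (negative)
Invert: 001011010010
Add 1:  001011010011
Magnitude: 001011010011 = 512 + 128 + 64 + 16 + 2 + 1 = 723
Value: -723



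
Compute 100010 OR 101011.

OR: 1 when either bit is 1
  100010
| 101011
--------
  101011
Decimal: 34 | 43 = 43



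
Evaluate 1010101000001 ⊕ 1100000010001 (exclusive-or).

XOR: 1 when bits differ
  1010101000001
^ 1100000010001
---------------
  0110101010000
Decimal: 5441 ^ 6161 = 3408



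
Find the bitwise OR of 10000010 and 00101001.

OR: 1 when either bit is 1
  10000010
| 00101001
----------
  10101011
Decimal: 130 | 41 = 171



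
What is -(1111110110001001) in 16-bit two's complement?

Original (sign bit 1, negative): 1111110110001001
Step 1 - Invert all bits: 0000001001110110
Step 2 - Add 1: 0000001001110111
Verification: 1111110110001001 + 0000001001110111 = 10000000000000000; discarding the end carry (carry out of the top bit) leaves the 16-bit value 0000000000000000, as required for x + (-x)



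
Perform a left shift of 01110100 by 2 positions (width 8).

Original: 01110100 (decimal 116)
Shift left by 2 positions
Append 2 zeros on the right and drop the 2 high bits that overflow the 8-bit width
Result: 11010000 (decimal 208)
Equivalent: 116 << 2 = 116 × 2^2 = 464, truncated to 8 bits = 208



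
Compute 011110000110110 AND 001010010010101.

AND: 1 only when both bits are 1
  011110000110110
& 001010010010101
-----------------
  001010000010100
Decimal: 15414 & 5269 = 5140



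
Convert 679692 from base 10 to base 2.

Using repeated division by 2:
679692 ÷ 2 = 339846 remainder 0
339846 ÷ 2 = 169923 remainder 0
169923 ÷ 2 = 84961 remainder 1
84961 ÷ 2 = 42480 remainder 1
42480 ÷ 2 = 21240 remainder 0
21240 ÷ 2 = 10620 remainder 0
10620 ÷ 2 = 5310 remainder 0
5310 ÷ 2 = 2655 remainder 0
2655 ÷ 2 = 1327 remainder 1
1327 ÷ 2 = 663 remainder 1
663 ÷ 2 = 331 remainder 1
331 ÷ 2 = 165 remainder 1
165 ÷ 2 = 82 remainder 1
82 ÷ 2 = 41 remainder 0
41 ÷ 2 = 20 remainder 1
20 ÷ 2 = 10 remainder 0
10 ÷ 2 = 5 remainder 0
5 ÷ 2 = 2 remainder 1
2 ÷ 2 = 1 remainder 0
1 ÷ 2 = 0 remainder 1
Reading remainders bottom to top: 10100101111100001100



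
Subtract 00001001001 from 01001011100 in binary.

Method 1 - Direct subtraction (column by column from the right: bit − bit − borrow-in; if negative, add 2 and borrow 1 from the next column):
borrow: 00000000110
        01001011100
-       00001001001
-------------------
        01000010011

Method 2 - Add two's complement:
Two's complement of 00001001001: invert → 11110110110, add 1 → 11110110111
  01001011100
+ 11110110111
-------------
 101000010011  (end carry out of the top bit = 1)
Discarding the end carry: 01000010011
Decimal check:
  01001011100 = 512 + 64 + 16 + 8 + 4 = 604
  00001001001 = 64 + 8 + 1 = 73
  604 - 73 = 531, and 01000010011 = 512 + 16 + 2 + 1 = 531 ✓



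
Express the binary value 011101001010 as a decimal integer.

Sum of powers of 2 for each 1-bit:
2^1 + 2^3 + 2^6 + 2^8 + 2^9 + 2^10
= 2 + 8 + 64 + 256 + 512 + 1024
= 1866



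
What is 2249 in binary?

Using repeated division by 2:
2249 ÷ 2 = 1124 remainder 1
1124 ÷ 2 = 562 remainder 0
562 ÷ 2 = 281 remainder 0
281 ÷ 2 = 140 remainder 1
140 ÷ 2 = 70 remainder 0
70 ÷ 2 = 35 remainder 0
35 ÷ 2 = 17 remainder 1
17 ÷ 2 = 8 remainder 1
8 ÷ 2 = 4 remainder 0
4 ÷ 2 = 2 remainder 0
2 ÷ 2 = 1 remainder 0
1 ÷ 2 = 0 remainder 1
Reading remainders bottom to top: 100011001001



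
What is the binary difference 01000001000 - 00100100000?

Method 1 - Direct subtraction (column by column from the right: bit − bit − borrow-in; if negative, add 2 and borrow 1 from the next column):
borrow: 01111000000
        01000001000
-       00100100000
-------------------
        00011101000

Method 2 - Add two's complement:
Two's complement of 00100100000: invert → 11011011111, add 1 → 11011100000
  01000001000
+ 11011100000
-------------
 100011101000  (end carry out of the top bit = 1)
Discarding the end carry: 00011101000
Decimal check:
  01000001000 = 512 + 8 = 520
  00100100000 = 256 + 32 = 288
  520 - 288 = 232, and 00011101000 = 128 + 64 + 32 + 8 = 232 ✓



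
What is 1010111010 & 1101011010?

AND: 1 only when both bits are 1
  1010111010
& 1101011010
------------
  1000011010
Decimal: 698 & 858 = 538



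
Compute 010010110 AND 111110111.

AND: 1 only when both bits are 1
  010010110
& 111110111
-----------
  010010110
Decimal: 150 & 503 = 150



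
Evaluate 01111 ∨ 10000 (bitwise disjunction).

OR: 1 when either bit is 1
  01111
| 10000
-------
  11111
Decimal: 15 | 16 = 31



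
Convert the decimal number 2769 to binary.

Using repeated division by 2:
2769 ÷ 2 = 1384 remainder 1
1384 ÷ 2 = 692 remainder 0
692 ÷ 2 = 346 remainder 0
346 ÷ 2 = 173 remainder 0
173 ÷ 2 = 86 remainder 1
86 ÷ 2 = 43 remainder 0
43 ÷ 2 = 21 remainder 1
21 ÷ 2 = 10 remainder 1
10 ÷ 2 = 5 remainder 0
5 ÷ 2 = 2 remainder 1
2 ÷ 2 = 1 remainder 0
1 ÷ 2 = 0 remainder 1
Reading remainders bottom to top: 101011010001



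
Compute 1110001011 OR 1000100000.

OR: 1 when either bit is 1
  1110001011
| 1000100000
------------
  1110101011
Decimal: 907 | 544 = 939



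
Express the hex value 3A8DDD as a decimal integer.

Expand by place value (powers of 16):
Digit values: A = 10, D = 13
3A8DDD = 3 × 16^5 + 10 × 16^4 + 8 × 16^3 + 13 × 16^2 + 13 × 16^1 + 13 × 16^0
= 3 × 1048576 + 10 × 65536 + 8 × 4096 + 13 × 256 + 13 × 16 + 13 × 1
= 3145728 + 655360 + 32768 + 3328 + 208 + 13
= 3837405



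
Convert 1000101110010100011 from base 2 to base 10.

Sum of powers of 2 for each 1-bit:
2^0 + 2^1 + 2^5 + 2^7 + 2^10 + 2^11 + 2^12 + 2^14 + 2^18
= 1 + 2 + 32 + 128 + 1024 + 2048 + 4096 + 16384 + 262144
= 285859



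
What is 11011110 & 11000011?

AND: 1 only when both bits are 1
  11011110
& 11000011
----------
  11000010
Decimal: 222 & 195 = 194



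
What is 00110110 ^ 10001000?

XOR: 1 when bits differ
  00110110
^ 10001000
----------
  10111110
Decimal: 54 ^ 136 = 190



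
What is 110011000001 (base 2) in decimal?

Sum of powers of 2 for each 1-bit:
2^0 + 2^6 + 2^7 + 2^10 + 2^11
= 1 + 64 + 128 + 1024 + 2048
= 3265



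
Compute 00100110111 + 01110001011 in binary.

Add column by column from the right: bit + bit + carry-in; write the sum mod 2, carry 1 when the sum is 2 or 3.
carry:  11001111110
        00100110111
+       01110001011
-------------------
       010011000010
(the carry out of the leftmost column, 0, becomes the leading bit)
Decimal check:
  00100110111 = 256 + 32 + 16 + 4 + 2 + 1 = 311
  01110001011 = 512 + 256 + 128 + 8 + 2 + 1 = 907
  311 + 907 = 1218, and 010011000010 = 1024 + 128 + 64 + 2 = 1218 ✓



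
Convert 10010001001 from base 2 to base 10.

Sum of powers of 2 for each 1-bit:
2^0 + 2^3 + 2^7 + 2^10
= 1 + 8 + 128 + 1024
= 1161



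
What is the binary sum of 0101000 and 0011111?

Add column by column from the right: bit + bit + carry-in; write the sum mod 2, carry 1 when the sum is 2 or 3.
carry:  1110000
        0101000
+       0011111
---------------
       01000111
(the carry out of the leftmost column, 0, becomes the leading bit)
Decimal check:
  0101000 = 32 + 8 = 40
  0011111 = 16 + 8 + 4 + 2 + 1 = 31
  40 + 31 = 71, and 01000111 = 64 + 4 + 2 + 1 = 71 ✓



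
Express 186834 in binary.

Using repeated division by 2:
186834 ÷ 2 = 93417 remainder 0
93417 ÷ 2 = 46708 remainder 1
46708 ÷ 2 = 23354 remainder 0
23354 ÷ 2 = 11677 remainder 0
11677 ÷ 2 = 5838 remainder 1
5838 ÷ 2 = 2919 remainder 0
2919 ÷ 2 = 1459 remainder 1
1459 ÷ 2 = 729 remainder 1
729 ÷ 2 = 364 remainder 1
364 ÷ 2 = 182 remainder 0
182 ÷ 2 = 91 remainder 0
91 ÷ 2 = 45 remainder 1
45 ÷ 2 = 22 remainder 1
22 ÷ 2 = 11 remainder 0
11 ÷ 2 = 5 remainder 1
5 ÷ 2 = 2 remainder 1
2 ÷ 2 = 1 remainder 0
1 ÷ 2 = 0 remainder 1
Reading remainders bottom to top: 101101100111010010



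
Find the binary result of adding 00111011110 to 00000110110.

Add column by column from the right: bit + bit + carry-in; write the sum mod 2, carry 1 when the sum is 2 or 3.
carry:  01111111100
        00111011110
+       00000110110
-------------------
       001000010100
(the carry out of the leftmost column, 0, becomes the leading bit)
Decimal check:
  00111011110 = 256 + 128 + 64 + 16 + 8 + 4 + 2 = 478
  00000110110 = 32 + 16 + 4 + 2 = 54
  478 + 54 = 532, and 001000010100 = 512 + 16 + 4 = 532 ✓



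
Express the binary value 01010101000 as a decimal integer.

Sum of powers of 2 for each 1-bit:
2^3 + 2^5 + 2^7 + 2^9
= 8 + 32 + 128 + 512
= 680



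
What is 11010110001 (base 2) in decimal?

Sum of powers of 2 for each 1-bit:
2^0 + 2^4 + 2^5 + 2^7 + 2^9 + 2^10
= 1 + 16 + 32 + 128 + 512 + 1024
= 1713



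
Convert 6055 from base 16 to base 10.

Expand by place value (powers of 16):
6055 = 6 × 16^3 + 0 × 16^2 + 5 × 16^1 + 5 × 16^0
= 6 × 4096 + 0 × 256 + 5 × 16 + 5 × 1
= 24576 + 0 + 80 + 5
= 24661



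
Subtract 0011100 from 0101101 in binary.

Method 1 - Direct subtraction (column by column from the right: bit − bit − borrow-in; if negative, add 2 and borrow 1 from the next column):
borrow: 0100000
        0101101
-       0011100
---------------
        0010001

Method 2 - Add two's complement:
Two's complement of 0011100: invert → 1100011, add 1 → 1100100
  0101101
+ 1100100
---------
 10010001  (end carry out of the top bit = 1)
Discarding the end carry: 0010001
Decimal check:
  0101101 = 32 + 8 + 4 + 1 = 45
  0011100 = 16 + 8 + 4 = 28
  45 - 28 = 17, and 0010001 = 16 + 1 = 17 ✓



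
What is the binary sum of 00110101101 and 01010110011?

Add column by column from the right: bit + bit + carry-in; write the sum mod 2, carry 1 when the sum is 2 or 3.
carry:  11101111110
        00110101101
+       01010110011
-------------------
       010001100000
(the carry out of the leftmost column, 0, becomes the leading bit)
Decimal check:
  00110101101 = 256 + 128 + 32 + 8 + 4 + 1 = 429
  01010110011 = 512 + 128 + 32 + 16 + 2 + 1 = 691
  429 + 691 = 1120, and 010001100000 = 1024 + 64 + 32 = 1120 ✓



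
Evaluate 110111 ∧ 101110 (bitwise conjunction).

AND: 1 only when both bits are 1
  110111
& 101110
--------
  100110
Decimal: 55 & 46 = 38



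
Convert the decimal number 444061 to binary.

Using repeated division by 2:
444061 ÷ 2 = 222030 remainder 1
222030 ÷ 2 = 111015 remainder 0
111015 ÷ 2 = 55507 remainder 1
55507 ÷ 2 = 27753 remainder 1
27753 ÷ 2 = 13876 remainder 1
13876 ÷ 2 = 6938 remainder 0
6938 ÷ 2 = 3469 remainder 0
3469 ÷ 2 = 1734 remainder 1
1734 ÷ 2 = 867 remainder 0
867 ÷ 2 = 433 remainder 1
433 ÷ 2 = 216 remainder 1
216 ÷ 2 = 108 remainder 0
108 ÷ 2 = 54 remainder 0
54 ÷ 2 = 27 remainder 0
27 ÷ 2 = 13 remainder 1
13 ÷ 2 = 6 remainder 1
6 ÷ 2 = 3 remainder 0
3 ÷ 2 = 1 remainder 1
1 ÷ 2 = 0 remainder 1
Reading remainders bottom to top: 1101100011010011101



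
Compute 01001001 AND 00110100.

AND: 1 only when both bits are 1
  01001001
& 00110100
----------
  00000000
Decimal: 73 & 52 = 0



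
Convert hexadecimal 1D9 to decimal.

Expand by place value (powers of 16):
Digit values: D = 13
1D9 = 1 × 16^2 + 13 × 16^1 + 9 × 16^0
= 1 × 256 + 13 × 16 + 9 × 1
= 256 + 208 + 9
= 473



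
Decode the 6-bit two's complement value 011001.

Binary: 011001
Sign bit: 0 (non-negative)
Read directly as an unsigned value:
011001 = 16 + 8 + 1 = 25
Value: 25



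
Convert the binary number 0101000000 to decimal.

Sum of powers of 2 for each 1-bit:
2^6 + 2^8
= 64 + 256
= 320



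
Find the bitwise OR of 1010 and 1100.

OR: 1 when either bit is 1
  1010
| 1100
------
  1110
Decimal: 10 | 12 = 14



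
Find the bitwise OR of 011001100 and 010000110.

OR: 1 when either bit is 1
  011001100
| 010000110
-----------
  011001110
Decimal: 204 | 134 = 206



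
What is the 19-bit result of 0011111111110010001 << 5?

Original: 0011111111110010001 (decimal 130961)
Shift left by 5 positions
Append 5 zeros on the right and drop the 5 high bits that overflow the 19-bit width
Result: 1111111001000100000 (decimal 520736)
Equivalent: 130961 << 5 = 130961 × 2^5 = 4190752, truncated to 19 bits = 520736



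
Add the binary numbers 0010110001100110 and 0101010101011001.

Add column by column from the right: bit + bit + carry-in; write the sum mod 2, carry 1 when the sum is 2 or 3.
carry:  1111100010000000
        0010110001100110
+       0101010101011001
------------------------
       01000000110111111
(the carry out of the leftmost column, 0, becomes the leading bit)
Decimal check:
  0010110001100110 = 8192 + 2048 + 1024 + 64 + 32 + 4 + 2 = 11366
  0101010101011001 = 16384 + 4096 + 1024 + 256 + 64 + 16 + 8 + 1 = 21849
  11366 + 21849 = 33215, and 01000000110111111 = 32768 + 256 + 128 + 32 + 16 + 8 + 4 + 2 + 1 = 33215 ✓



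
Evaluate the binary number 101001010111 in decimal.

Sum of powers of 2 for each 1-bit:
2^0 + 2^1 + 2^2 + 2^4 + 2^6 + 2^9 + 2^11
= 1 + 2 + 4 + 16 + 64 + 512 + 2048
= 2647



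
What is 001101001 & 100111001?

AND: 1 only when both bits are 1
  001101001
& 100111001
-----------
  000101001
Decimal: 105 & 313 = 41



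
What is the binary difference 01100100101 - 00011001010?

Method 1 - Direct subtraction (column by column from the right: bit − bit − borrow-in; if negative, add 2 and borrow 1 from the next column):
borrow: 00110110100
        01100100101
-       00011001010
-------------------
        01001011011

Method 2 - Add two's complement:
Two's complement of 00011001010: invert → 11100110101, add 1 → 11100110110
  01100100101
+ 11100110110
-------------
 101001011011  (end carry out of the top bit = 1)
Discarding the end carry: 01001011011
Decimal check:
  01100100101 = 512 + 256 + 32 + 4 + 1 = 805
  00011001010 = 128 + 64 + 8 + 2 = 202
  805 - 202 = 603, and 01001011011 = 512 + 64 + 16 + 8 + 2 + 1 = 603 ✓



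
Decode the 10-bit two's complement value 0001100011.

Binary: 0001100011
Sign bit: 0 (non-negative)
Read directly as an unsigned value:
0001100011 = 64 + 32 + 2 + 1 = 99
Value: 99



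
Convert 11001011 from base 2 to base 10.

Sum of powers of 2 for each 1-bit:
2^0 + 2^1 + 2^3 + 2^6 + 2^7
= 1 + 2 + 8 + 64 + 128
= 203



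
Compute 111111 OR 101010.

OR: 1 when either bit is 1
  111111
| 101010
--------
  111111
Decimal: 63 | 42 = 63



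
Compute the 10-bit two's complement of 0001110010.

Original: 0001110010
Step 1 - Invert all bits: 1110001101
Step 2 - Add 1: 1110001110
Verification: 0001110010 + 1110001110 = 10000000000; discarding the end carry (carry out of the top bit) leaves the 10-bit value 0000000000, as required for x + (-x)



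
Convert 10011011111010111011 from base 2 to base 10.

Sum of powers of 2 for each 1-bit:
2^0 + 2^1 + 2^3 + 2^4 + 2^5 + 2^7 + 2^9 + 2^10 + 2^11 + 2^12 + 2^13 + 2^15 + 2^16 + 2^19
= 1 + 2 + 8 + 16 + 32 + 128 + 512 + 1024 + 2048 + 4096 + 8192 + 32768 + 65536 + 524288
= 638651



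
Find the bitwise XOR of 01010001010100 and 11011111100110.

XOR: 1 when bits differ
  01010001010100
^ 11011111100110
----------------
  10001110110010
Decimal: 5204 ^ 14310 = 9138



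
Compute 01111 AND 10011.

AND: 1 only when both bits are 1
  01111
& 10011
-------
  00011
Decimal: 15 & 19 = 3



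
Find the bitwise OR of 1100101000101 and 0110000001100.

OR: 1 when either bit is 1
  1100101000101
| 0110000001100
---------------
  1110101001101
Decimal: 6469 | 3084 = 7501



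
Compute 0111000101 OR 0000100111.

OR: 1 when either bit is 1
  0111000101
| 0000100111
------------
  0111100111
Decimal: 453 | 39 = 487



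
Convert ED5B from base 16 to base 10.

Expand by place value (powers of 16):
Digit values: E = 14, D = 13, B = 11
ED5B = 14 × 16^3 + 13 × 16^2 + 5 × 16^1 + 11 × 16^0
= 14 × 4096 + 13 × 256 + 5 × 16 + 11 × 1
= 57344 + 3328 + 80 + 11
= 60763



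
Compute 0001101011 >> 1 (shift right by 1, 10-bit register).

Original: 0001101011 (decimal 107)
Shift right by 1 position
Drop the 1 low bit; fill with zero on the left
Result: 0000110101 (decimal 53)
Equivalent: 107 >> 1 = 107 ÷ 2^1 = 53



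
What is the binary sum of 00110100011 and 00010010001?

Add column by column from the right: bit + bit + carry-in; write the sum mod 2, carry 1 when the sum is 2 or 3.
carry:  01100000110
        00110100011
+       00010010001
-------------------
       001000110100
(the carry out of the leftmost column, 0, becomes the leading bit)
Decimal check:
  00110100011 = 256 + 128 + 32 + 2 + 1 = 419
  00010010001 = 128 + 16 + 1 = 145
  419 + 145 = 564, and 001000110100 = 512 + 32 + 16 + 4 = 564 ✓



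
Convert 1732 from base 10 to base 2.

Using repeated division by 2:
1732 ÷ 2 = 866 remainder 0
866 ÷ 2 = 433 remainder 0
433 ÷ 2 = 216 remainder 1
216 ÷ 2 = 108 remainder 0
108 ÷ 2 = 54 remainder 0
54 ÷ 2 = 27 remainder 0
27 ÷ 2 = 13 remainder 1
13 ÷ 2 = 6 remainder 1
6 ÷ 2 = 3 remainder 0
3 ÷ 2 = 1 remainder 1
1 ÷ 2 = 0 remainder 1
Reading remainders bottom to top: 11011000100



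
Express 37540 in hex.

Using repeated division by 16 (digits 10–15 are A–F):
37540 ÷ 16 = 2346 remainder 4
2346 ÷ 16 = 146 remainder 10 (A)
146 ÷ 16 = 9 remainder 2
9 ÷ 16 = 0 remainder 9
Reading remainders bottom to top: 92A4



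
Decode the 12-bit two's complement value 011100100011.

Binary: 011100100011
Sign bit: 0 (non-negative)
Read directly as an unsigned value:
011100100011 = 1024 + 512 + 256 + 32 + 2 + 1 = 1827
Value: 1827



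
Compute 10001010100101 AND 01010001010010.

AND: 1 only when both bits are 1
  10001010100101
& 01010001010010
----------------
  00000000000000
Decimal: 8869 & 5202 = 0



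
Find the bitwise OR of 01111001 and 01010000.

OR: 1 when either bit is 1
  01111001
| 01010000
----------
  01111001
Decimal: 121 | 80 = 121



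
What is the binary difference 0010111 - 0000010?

Method 1 - Direct subtraction (column by column from the right: bit − bit − borrow-in; if negative, add 2 and borrow 1 from the next column):
borrow: 0000000
        0010111
-       0000010
---------------
        0010101

Method 2 - Add two's complement:
Two's complement of 0000010: invert → 1111101, add 1 → 1111110
  0010111
+ 1111110
---------
 10010101  (end carry out of the top bit = 1)
Discarding the end carry: 0010101
Decimal check:
  0010111 = 16 + 4 + 2 + 1 = 23
  0000010 = 2
  23 - 2 = 21, and 0010101 = 16 + 4 + 1 = 21 ✓



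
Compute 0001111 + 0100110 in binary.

Add column by column from the right: bit + bit + carry-in; write the sum mod 2, carry 1 when the sum is 2 or 3.
carry:  0011100
        0001111
+       0100110
---------------
       00110101
(the carry out of the leftmost column, 0, becomes the leading bit)
Decimal check:
  0001111 = 8 + 4 + 2 + 1 = 15
  0100110 = 32 + 4 + 2 = 38
  15 + 38 = 53, and 00110101 = 32 + 16 + 4 + 1 = 53 ✓



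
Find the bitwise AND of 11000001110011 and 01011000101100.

AND: 1 only when both bits are 1
  11000001110011
& 01011000101100
----------------
  01000000100000
Decimal: 12403 & 5676 = 4128



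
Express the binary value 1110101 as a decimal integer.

Sum of powers of 2 for each 1-bit:
2^0 + 2^2 + 2^4 + 2^5 + 2^6
= 1 + 4 + 16 + 32 + 64
= 117



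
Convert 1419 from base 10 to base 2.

Using repeated division by 2:
1419 ÷ 2 = 709 remainder 1
709 ÷ 2 = 354 remainder 1
354 ÷ 2 = 177 remainder 0
177 ÷ 2 = 88 remainder 1
88 ÷ 2 = 44 remainder 0
44 ÷ 2 = 22 remainder 0
22 ÷ 2 = 11 remainder 0
11 ÷ 2 = 5 remainder 1
5 ÷ 2 = 2 remainder 1
2 ÷ 2 = 1 remainder 0
1 ÷ 2 = 0 remainder 1
Reading remainders bottom to top: 10110001011



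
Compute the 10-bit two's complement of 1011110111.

Original (sign bit 1, negative): 1011110111
Step 1 - Invert all bits: 0100001000
Step 2 - Add 1: 0100001001
Verification: 1011110111 + 0100001001 = 10000000000; discarding the end carry (carry out of the top bit) leaves the 10-bit value 0000000000, as required for x + (-x)



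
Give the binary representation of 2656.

Using repeated division by 2:
2656 ÷ 2 = 1328 remainder 0
1328 ÷ 2 = 664 remainder 0
664 ÷ 2 = 332 remainder 0
332 ÷ 2 = 166 remainder 0
166 ÷ 2 = 83 remainder 0
83 ÷ 2 = 41 remainder 1
41 ÷ 2 = 20 remainder 1
20 ÷ 2 = 10 remainder 0
10 ÷ 2 = 5 remainder 0
5 ÷ 2 = 2 remainder 1
2 ÷ 2 = 1 remainder 0
1 ÷ 2 = 0 remainder 1
Reading remainders bottom to top: 101001100000



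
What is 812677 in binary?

Using repeated division by 2:
812677 ÷ 2 = 406338 remainder 1
406338 ÷ 2 = 203169 remainder 0
203169 ÷ 2 = 101584 remainder 1
101584 ÷ 2 = 50792 remainder 0
50792 ÷ 2 = 25396 remainder 0
25396 ÷ 2 = 12698 remainder 0
12698 ÷ 2 = 6349 remainder 0
6349 ÷ 2 = 3174 remainder 1
3174 ÷ 2 = 1587 remainder 0
1587 ÷ 2 = 793 remainder 1
793 ÷ 2 = 396 remainder 1
396 ÷ 2 = 198 remainder 0
198 ÷ 2 = 99 remainder 0
99 ÷ 2 = 49 remainder 1
49 ÷ 2 = 24 remainder 1
24 ÷ 2 = 12 remainder 0
12 ÷ 2 = 6 remainder 0
6 ÷ 2 = 3 remainder 0
3 ÷ 2 = 1 remainder 1
1 ÷ 2 = 0 remainder 1
Reading remainders bottom to top: 11000110011010000101

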